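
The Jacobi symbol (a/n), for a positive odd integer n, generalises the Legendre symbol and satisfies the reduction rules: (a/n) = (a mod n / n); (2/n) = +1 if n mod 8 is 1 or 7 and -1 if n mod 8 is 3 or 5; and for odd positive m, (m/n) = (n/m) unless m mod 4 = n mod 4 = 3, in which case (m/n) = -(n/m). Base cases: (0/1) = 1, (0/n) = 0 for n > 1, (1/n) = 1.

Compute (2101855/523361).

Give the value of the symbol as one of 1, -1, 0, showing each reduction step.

1

(2101855/523361) = (8411/523361)   [reduce mod 523361]
reciprocity: (8411/523361) = +1·(523361/8411) since 8411 mod 4 = 3, 523361 mod 4 = 1; sign now +1
(523361/8411) = (1879/8411)   [reduce mod 8411]
reciprocity: (1879/8411) = -1·(8411/1879) since 1879 mod 4 = 3, 8411 mod 4 = 3; sign now -1
(8411/1879) = (895/1879)   [reduce mod 1879]
reciprocity: (895/1879) = -1·(1879/895) since 895 mod 4 = 3, 1879 mod 4 = 3; sign now +1
(1879/895) = (89/895)   [reduce mod 895]
reciprocity: (89/895) = +1·(895/89) since 89 mod 4 = 1, 895 mod 4 = 3; sign now +1
(895/89) = (5/89)   [reduce mod 89]
reciprocity: (5/89) = +1·(89/5) since 5 mod 4 = 1, 89 mod 4 = 1; sign now +1
(89/5) = (4/5)   [reduce mod 5]
4 = 2^2·1; (2/5) = -1 since 5 mod 8 = 5, so (4/5) = (-1)^2·(1/5); sign now +1
(1/5) = 1; final value = sign = +1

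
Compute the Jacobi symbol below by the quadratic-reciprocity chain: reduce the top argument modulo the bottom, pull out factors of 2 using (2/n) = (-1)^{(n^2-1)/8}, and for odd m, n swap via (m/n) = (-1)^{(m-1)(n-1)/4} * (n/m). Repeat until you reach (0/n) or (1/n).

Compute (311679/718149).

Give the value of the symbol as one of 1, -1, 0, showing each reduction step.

0

flip (311679/718149) -> (718149/311679): both odd, 311679 mod 4 = 3, 718149 mod 4 = 1, so the flip contributes +1; sign now +1
(718149/311679): 718149 mod 311679 = 94791, so (718149/311679) = (94791/311679)
flip (94791/311679) -> (311679/94791): both odd, 94791 mod 4 = 3, 311679 mod 4 = 3, so the flip contributes -1; sign now -1
(311679/94791): 311679 mod 94791 = 27306, so (311679/94791) = (27306/94791)
factor out 2^1: 27306 = 2^1·13653; with 94791 mod 8 = 7, (2/94791) = +1; sign now -1; continue with (13653/94791)
flip (13653/94791) -> (94791/13653): both odd, 13653 mod 4 = 1, 94791 mod 4 = 3, so the flip contributes +1; sign now -1
(94791/13653): 94791 mod 13653 = 12873, so (94791/13653) = (12873/13653)
flip (12873/13653) -> (13653/12873): both odd, 12873 mod 4 = 1, 13653 mod 4 = 1, so the flip contributes +1; sign now -1
(13653/12873): 13653 mod 12873 = 780, so (13653/12873) = (780/12873)
factor out 2^2: 780 = 2^2·195; with 12873 mod 8 = 1, (2/12873) = +1; sign now -1; continue with (195/12873)
flip (195/12873) -> (12873/195): both odd, 195 mod 4 = 3, 12873 mod 4 = 1, so the flip contributes +1; sign now -1
(12873/195): 12873 mod 195 = 3, so (12873/195) = (3/195)
flip (3/195) -> (195/3): both odd, 3 mod 4 = 3, 195 mod 4 = 3, so the flip contributes -1; sign now +1
(195/3): 195 mod 3 = 0, so (195/3) = (0/3)
reached (0/3); gcd(a, n) > 1, so (0/3) = 0 and the symbol is 0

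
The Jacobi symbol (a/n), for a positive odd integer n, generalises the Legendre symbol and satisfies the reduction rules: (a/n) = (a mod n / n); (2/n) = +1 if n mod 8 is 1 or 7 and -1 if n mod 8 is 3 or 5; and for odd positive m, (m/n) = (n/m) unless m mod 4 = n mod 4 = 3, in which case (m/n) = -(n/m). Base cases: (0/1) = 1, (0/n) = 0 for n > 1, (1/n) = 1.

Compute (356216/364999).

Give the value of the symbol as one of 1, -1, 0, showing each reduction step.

-1

356216 = 2^3·44527; (2/364999) = +1 since 364999 mod 8 = 7, so (356216/364999) = (+1)^3·(44527/364999); sign now +1
reciprocity: (44527/364999) = -1·(364999/44527) since 44527 mod 4 = 3, 364999 mod 4 = 3; sign now -1
(364999/44527) = (8783/44527)   [reduce mod 44527]
reciprocity: (8783/44527) = -1·(44527/8783) since 8783 mod 4 = 3, 44527 mod 4 = 3; sign now +1
(44527/8783) = (612/8783)   [reduce mod 8783]
612 = 2^2·153; (2/8783) = +1 since 8783 mod 8 = 7, so (612/8783) = (+1)^2·(153/8783); sign now +1
reciprocity: (153/8783) = +1·(8783/153) since 153 mod 4 = 1, 8783 mod 4 = 3; sign now +1
(8783/153) = (62/153)   [reduce mod 153]
62 = 2^1·31; (2/153) = +1 since 153 mod 8 = 1, so (62/153) = (+1)^1·(31/153); sign now +1
reciprocity: (31/153) = +1·(153/31) since 31 mod 4 = 3, 153 mod 4 = 1; sign now +1
(153/31) = (29/31)   [reduce mod 31]
reciprocity: (29/31) = +1·(31/29) since 29 mod 4 = 1, 31 mod 4 = 3; sign now +1
(31/29) = (2/29)   [reduce mod 29]
2 = 2^1·1; (2/29) = -1 since 29 mod 8 = 5, so (2/29) = (-1)^1·(1/29); sign now -1
(1/29) = 1; final value = sign = -1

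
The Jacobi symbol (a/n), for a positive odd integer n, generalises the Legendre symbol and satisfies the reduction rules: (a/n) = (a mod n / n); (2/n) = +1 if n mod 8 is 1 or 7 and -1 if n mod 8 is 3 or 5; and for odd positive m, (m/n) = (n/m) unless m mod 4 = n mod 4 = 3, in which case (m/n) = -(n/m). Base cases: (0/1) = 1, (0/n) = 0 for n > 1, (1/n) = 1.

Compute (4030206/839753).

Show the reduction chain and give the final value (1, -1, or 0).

-1

(4030206/839753) = (671194/839753)   [reduce mod 839753]
671194 = 2^1·335597; (2/839753) = +1 since 839753 mod 8 = 1, so (671194/839753) = (+1)^1·(335597/839753); sign now +1
reciprocity: (335597/839753) = +1·(839753/335597) since 335597 mod 4 = 1, 839753 mod 4 = 1; sign now +1
(839753/335597) = (168559/335597)   [reduce mod 335597]
reciprocity: (168559/335597) = +1·(335597/168559) since 168559 mod 4 = 3, 335597 mod 4 = 1; sign now +1
(335597/168559) = (167038/168559)   [reduce mod 168559]
167038 = 2^1·83519; (2/168559) = +1 since 168559 mod 8 = 7, so (167038/168559) = (+1)^1·(83519/168559); sign now +1
reciprocity: (83519/168559) = -1·(168559/83519) since 83519 mod 4 = 3, 168559 mod 4 = 3; sign now -1
(168559/83519) = (1521/83519)   [reduce mod 83519]
reciprocity: (1521/83519) = +1·(83519/1521) since 1521 mod 4 = 1, 83519 mod 4 = 3; sign now -1
(83519/1521) = (1385/1521)   [reduce mod 1521]
reciprocity: (1385/1521) = +1·(1521/1385) since 1385 mod 4 = 1, 1521 mod 4 = 1; sign now -1
(1521/1385) = (136/1385)   [reduce mod 1385]
136 = 2^3·17; (2/1385) = +1 since 1385 mod 8 = 1, so (136/1385) = (+1)^3·(17/1385); sign now -1
reciprocity: (17/1385) = +1·(1385/17) since 17 mod 4 = 1, 1385 mod 4 = 1; sign now -1
(1385/17) = (8/17)   [reduce mod 17]
8 = 2^3·1; (2/17) = +1 since 17 mod 8 = 1, so (8/17) = (+1)^3·(1/17); sign now -1
(1/17) = 1; final value = sign = -1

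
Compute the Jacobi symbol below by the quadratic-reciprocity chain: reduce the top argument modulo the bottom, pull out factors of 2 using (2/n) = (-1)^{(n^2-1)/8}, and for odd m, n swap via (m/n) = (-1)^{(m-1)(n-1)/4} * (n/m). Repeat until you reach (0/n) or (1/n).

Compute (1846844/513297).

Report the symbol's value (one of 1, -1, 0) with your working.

(1846844/513297) = (306953/513297)   [reduce mod 513297]
reciprocity: (306953/513297) = +1·(513297/306953) since 306953 mod 4 = 1, 513297 mod 4 = 1; sign now +1
(513297/306953) = (206344/306953)   [reduce mod 306953]
206344 = 2^3·25793; (2/306953) = +1 since 306953 mod 8 = 1, so (206344/306953) = (+1)^3·(25793/306953); sign now +1
reciprocity: (25793/306953) = +1·(306953/25793) since 25793 mod 4 = 1, 306953 mod 4 = 1; sign now +1
(306953/25793) = (23230/25793)   [reduce mod 25793]
23230 = 2^1·11615; (2/25793) = +1 since 25793 mod 8 = 1, so (23230/25793) = (+1)^1·(11615/25793); sign now +1
reciprocity: (11615/25793) = +1·(25793/11615) since 11615 mod 4 = 3, 25793 mod 4 = 1; sign now +1
(25793/11615) = (2563/11615)   [reduce mod 11615]
reciprocity: (2563/11615) = -1·(11615/2563) since 2563 mod 4 = 3, 11615 mod 4 = 3; sign now -1
(11615/2563) = (1363/2563)   [reduce mod 2563]
reciprocity: (1363/2563) = -1·(2563/1363) since 1363 mod 4 = 3, 2563 mod 4 = 3; sign now +1
(2563/1363) = (1200/1363)   [reduce mod 1363]
1200 = 2^4·75; (2/1363) = -1 since 1363 mod 8 = 3, so (1200/1363) = (-1)^4·(75/1363); sign now +1
reciprocity: (75/1363) = -1·(1363/75) since 75 mod 4 = 3, 1363 mod 4 = 3; sign now -1
(1363/75) = (13/75)   [reduce mod 75]
reciprocity: (13/75) = +1·(75/13) since 13 mod 4 = 1, 75 mod 4 = 3; sign now -1
(75/13) = (10/13)   [reduce mod 13]
10 = 2^1·5; (2/13) = -1 since 13 mod 8 = 5, so (10/13) = (-1)^1·(5/13); sign now +1
reciprocity: (5/13) = +1·(13/5) since 5 mod 4 = 1, 13 mod 4 = 1; sign now +1
(13/5) = (3/5)   [reduce mod 5]
reciprocity: (3/5) = +1·(5/3) since 3 mod 4 = 3, 5 mod 4 = 1; sign now +1
(5/3) = (2/3)   [reduce mod 3]
2 = 2^1·1; (2/3) = -1 since 3 mod 8 = 3, so (2/3) = (-1)^1·(1/3); sign now -1
(1/3) = 1; final value = sign = -1

-1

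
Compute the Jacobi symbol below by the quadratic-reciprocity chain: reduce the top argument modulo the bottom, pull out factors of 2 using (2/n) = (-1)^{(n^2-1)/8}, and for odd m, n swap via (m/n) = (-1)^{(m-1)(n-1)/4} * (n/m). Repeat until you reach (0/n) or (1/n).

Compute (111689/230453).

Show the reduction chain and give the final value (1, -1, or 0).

flip (111689/230453) -> (230453/111689): both odd, 111689 mod 4 = 1, 230453 mod 4 = 1, so the flip contributes +1; sign now +1
(230453/111689): 230453 mod 111689 = 7075, so (230453/111689) = (7075/111689)
flip (7075/111689) -> (111689/7075): both odd, 7075 mod 4 = 3, 111689 mod 4 = 1, so the flip contributes +1; sign now +1
(111689/7075): 111689 mod 7075 = 5564, so (111689/7075) = (5564/7075)
factor out 2^2: 5564 = 2^2·1391; with 7075 mod 8 = 3, (2/7075) = -1; sign now +1; continue with (1391/7075)
flip (1391/7075) -> (7075/1391): both odd, 1391 mod 4 = 3, 7075 mod 4 = 3, so the flip contributes -1; sign now -1
(7075/1391): 7075 mod 1391 = 120, so (7075/1391) = (120/1391)
factor out 2^3: 120 = 2^3·15; with 1391 mod 8 = 7, (2/1391) = +1; sign now -1; continue with (15/1391)
flip (15/1391) -> (1391/15): both odd, 15 mod 4 = 3, 1391 mod 4 = 3, so the flip contributes -1; sign now +1
(1391/15): 1391 mod 15 = 11, so (1391/15) = (11/15)
flip (11/15) -> (15/11): both odd, 11 mod 4 = 3, 15 mod 4 = 3, so the flip contributes -1; sign now -1
(15/11): 15 mod 11 = 4, so (15/11) = (4/11)
factor out 2^2: 4 = 2^2·1; with 11 mod 8 = 3, (2/11) = -1; sign now -1; continue with (1/11)
reached (1/11) = 1, so the symbol is -1

-1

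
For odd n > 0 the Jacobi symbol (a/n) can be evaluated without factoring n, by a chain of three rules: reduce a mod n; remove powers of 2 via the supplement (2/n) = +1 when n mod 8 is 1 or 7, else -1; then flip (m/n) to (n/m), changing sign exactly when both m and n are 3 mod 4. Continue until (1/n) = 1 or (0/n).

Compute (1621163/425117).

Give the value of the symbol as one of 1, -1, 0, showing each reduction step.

(1621163/425117) = (345812/425117)   [reduce mod 425117]
345812 = 2^2·86453; (2/425117) = -1 since 425117 mod 8 = 5, so (345812/425117) = (-1)^2·(86453/425117); sign now +1
reciprocity: (86453/425117) = +1·(425117/86453) since 86453 mod 4 = 1, 425117 mod 4 = 1; sign now +1
(425117/86453) = (79305/86453)   [reduce mod 86453]
reciprocity: (79305/86453) = +1·(86453/79305) since 79305 mod 4 = 1, 86453 mod 4 = 1; sign now +1
(86453/79305) = (7148/79305)   [reduce mod 79305]
7148 = 2^2·1787; (2/79305) = +1 since 79305 mod 8 = 1, so (7148/79305) = (+1)^2·(1787/79305); sign now +1
reciprocity: (1787/79305) = +1·(79305/1787) since 1787 mod 4 = 3, 79305 mod 4 = 1; sign now +1
(79305/1787) = (677/1787)   [reduce mod 1787]
reciprocity: (677/1787) = +1·(1787/677) since 677 mod 4 = 1, 1787 mod 4 = 3; sign now +1
(1787/677) = (433/677)   [reduce mod 677]
reciprocity: (433/677) = +1·(677/433) since 433 mod 4 = 1, 677 mod 4 = 1; sign now +1
(677/433) = (244/433)   [reduce mod 433]
244 = 2^2·61; (2/433) = +1 since 433 mod 8 = 1, so (244/433) = (+1)^2·(61/433); sign now +1
reciprocity: (61/433) = +1·(433/61) since 61 mod 4 = 1, 433 mod 4 = 1; sign now +1
(433/61) = (6/61)   [reduce mod 61]
6 = 2^1·3; (2/61) = -1 since 61 mod 8 = 5, so (6/61) = (-1)^1·(3/61); sign now -1
reciprocity: (3/61) = +1·(61/3) since 3 mod 4 = 3, 61 mod 4 = 1; sign now -1
(61/3) = (1/3)   [reduce mod 3]
(1/3) = 1; final value = sign = -1

-1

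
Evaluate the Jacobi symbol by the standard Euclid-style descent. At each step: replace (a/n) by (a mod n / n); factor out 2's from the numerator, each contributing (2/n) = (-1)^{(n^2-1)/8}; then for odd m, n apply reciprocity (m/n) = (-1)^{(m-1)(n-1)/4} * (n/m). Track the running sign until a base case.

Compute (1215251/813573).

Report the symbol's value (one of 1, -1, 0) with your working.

1

(1215251/813573) = (401678/813573)   [reduce mod 813573]
401678 = 2^1·200839; (2/813573) = -1 since 813573 mod 8 = 5, so (401678/813573) = (-1)^1·(200839/813573); sign now -1
reciprocity: (200839/813573) = +1·(813573/200839) since 200839 mod 4 = 3, 813573 mod 4 = 1; sign now -1
(813573/200839) = (10217/200839)   [reduce mod 200839]
reciprocity: (10217/200839) = +1·(200839/10217) since 10217 mod 4 = 1, 200839 mod 4 = 3; sign now -1
(200839/10217) = (6716/10217)   [reduce mod 10217]
6716 = 2^2·1679; (2/10217) = +1 since 10217 mod 8 = 1, so (6716/10217) = (+1)^2·(1679/10217); sign now -1
reciprocity: (1679/10217) = +1·(10217/1679) since 1679 mod 4 = 3, 10217 mod 4 = 1; sign now -1
(10217/1679) = (143/1679)   [reduce mod 1679]
reciprocity: (143/1679) = -1·(1679/143) since 143 mod 4 = 3, 1679 mod 4 = 3; sign now +1
(1679/143) = (106/143)   [reduce mod 143]
106 = 2^1·53; (2/143) = +1 since 143 mod 8 = 7, so (106/143) = (+1)^1·(53/143); sign now +1
reciprocity: (53/143) = +1·(143/53) since 53 mod 4 = 1, 143 mod 4 = 3; sign now +1
(143/53) = (37/53)   [reduce mod 53]
reciprocity: (37/53) = +1·(53/37) since 37 mod 4 = 1, 53 mod 4 = 1; sign now +1
(53/37) = (16/37)   [reduce mod 37]
16 = 2^4·1; (2/37) = -1 since 37 mod 8 = 5, so (16/37) = (-1)^4·(1/37); sign now +1
(1/37) = 1; final value = sign = +1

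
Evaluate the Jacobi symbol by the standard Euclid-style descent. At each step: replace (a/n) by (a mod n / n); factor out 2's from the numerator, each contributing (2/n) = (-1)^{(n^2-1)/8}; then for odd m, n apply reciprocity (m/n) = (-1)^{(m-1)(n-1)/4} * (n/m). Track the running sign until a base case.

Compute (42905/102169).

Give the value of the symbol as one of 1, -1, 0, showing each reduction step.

reciprocity: (42905/102169) = +1·(102169/42905) since 42905 mod 4 = 1, 102169 mod 4 = 1; sign now +1
(102169/42905) = (16359/42905)   [reduce mod 42905]
reciprocity: (16359/42905) = +1·(42905/16359) since 16359 mod 4 = 3, 42905 mod 4 = 1; sign now +1
(42905/16359) = (10187/16359)   [reduce mod 16359]
reciprocity: (10187/16359) = -1·(16359/10187) since 10187 mod 4 = 3, 16359 mod 4 = 3; sign now -1
(16359/10187) = (6172/10187)   [reduce mod 10187]
6172 = 2^2·1543; (2/10187) = -1 since 10187 mod 8 = 3, so (6172/10187) = (-1)^2·(1543/10187); sign now -1
reciprocity: (1543/10187) = -1·(10187/1543) since 1543 mod 4 = 3, 10187 mod 4 = 3; sign now +1
(10187/1543) = (929/1543)   [reduce mod 1543]
reciprocity: (929/1543) = +1·(1543/929) since 929 mod 4 = 1, 1543 mod 4 = 3; sign now +1
(1543/929) = (614/929)   [reduce mod 929]
614 = 2^1·307; (2/929) = +1 since 929 mod 8 = 1, so (614/929) = (+1)^1·(307/929); sign now +1
reciprocity: (307/929) = +1·(929/307) since 307 mod 4 = 3, 929 mod 4 = 1; sign now +1
(929/307) = (8/307)   [reduce mod 307]
8 = 2^3·1; (2/307) = -1 since 307 mod 8 = 3, so (8/307) = (-1)^3·(1/307); sign now -1
(1/307) = 1; final value = sign = -1

-1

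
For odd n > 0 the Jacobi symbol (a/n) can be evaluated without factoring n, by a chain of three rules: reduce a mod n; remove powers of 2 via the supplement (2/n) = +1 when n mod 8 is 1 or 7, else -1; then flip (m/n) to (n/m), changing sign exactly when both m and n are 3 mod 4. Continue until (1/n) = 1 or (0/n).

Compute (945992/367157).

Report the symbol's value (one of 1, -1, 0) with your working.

-1

(945992/367157): 945992 mod 367157 = 211678, so (945992/367157) = (211678/367157)
factor out 2^1: 211678 = 2^1·105839; with 367157 mod 8 = 5, (2/367157) = -1; sign now -1; continue with (105839/367157)
flip (105839/367157) -> (367157/105839): both odd, 105839 mod 4 = 3, 367157 mod 4 = 1, so the flip contributes +1; sign now -1
(367157/105839): 367157 mod 105839 = 49640, so (367157/105839) = (49640/105839)
factor out 2^3: 49640 = 2^3·6205; with 105839 mod 8 = 7, (2/105839) = +1; sign now -1; continue with (6205/105839)
flip (6205/105839) -> (105839/6205): both odd, 6205 mod 4 = 1, 105839 mod 4 = 3, so the flip contributes +1; sign now -1
(105839/6205): 105839 mod 6205 = 354, so (105839/6205) = (354/6205)
factor out 2^1: 354 = 2^1·177; with 6205 mod 8 = 5, (2/6205) = -1; sign now +1; continue with (177/6205)
flip (177/6205) -> (6205/177): both odd, 177 mod 4 = 1, 6205 mod 4 = 1, so the flip contributes +1; sign now +1
(6205/177): 6205 mod 177 = 10, so (6205/177) = (10/177)
factor out 2^1: 10 = 2^1·5; with 177 mod 8 = 1, (2/177) = +1; sign now +1; continue with (5/177)
flip (5/177) -> (177/5): both odd, 5 mod 4 = 1, 177 mod 4 = 1, so the flip contributes +1; sign now +1
(177/5): 177 mod 5 = 2, so (177/5) = (2/5)
factor out 2^1: 2 = 2^1·1; with 5 mod 8 = 5, (2/5) = -1; sign now -1; continue with (1/5)
reached (1/5) = 1, so the symbol is -1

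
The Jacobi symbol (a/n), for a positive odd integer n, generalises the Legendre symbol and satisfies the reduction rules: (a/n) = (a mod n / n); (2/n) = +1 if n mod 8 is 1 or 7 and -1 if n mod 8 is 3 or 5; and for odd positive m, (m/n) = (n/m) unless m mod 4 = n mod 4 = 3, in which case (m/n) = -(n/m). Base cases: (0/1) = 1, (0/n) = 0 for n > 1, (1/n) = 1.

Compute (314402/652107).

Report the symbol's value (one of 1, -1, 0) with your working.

-1

factor out 2^1: 314402 = 2^1·157201; with 652107 mod 8 = 3, (2/652107) = -1; sign now -1; continue with (157201/652107)
flip (157201/652107) -> (652107/157201): both odd, 157201 mod 4 = 1, 652107 mod 4 = 3, so the flip contributes +1; sign now -1
(652107/157201): 652107 mod 157201 = 23303, so (652107/157201) = (23303/157201)
flip (23303/157201) -> (157201/23303): both odd, 23303 mod 4 = 3, 157201 mod 4 = 1, so the flip contributes +1; sign now -1
(157201/23303): 157201 mod 23303 = 17383, so (157201/23303) = (17383/23303)
flip (17383/23303) -> (23303/17383): both odd, 17383 mod 4 = 3, 23303 mod 4 = 3, so the flip contributes -1; sign now +1
(23303/17383): 23303 mod 17383 = 5920, so (23303/17383) = (5920/17383)
factor out 2^5: 5920 = 2^5·185; with 17383 mod 8 = 7, (2/17383) = +1; sign now +1; continue with (185/17383)
flip (185/17383) -> (17383/185): both odd, 185 mod 4 = 1, 17383 mod 4 = 3, so the flip contributes +1; sign now +1
(17383/185): 17383 mod 185 = 178, so (17383/185) = (178/185)
factor out 2^1: 178 = 2^1·89; with 185 mod 8 = 1, (2/185) = +1; sign now +1; continue with (89/185)
flip (89/185) -> (185/89): both odd, 89 mod 4 = 1, 185 mod 4 = 1, so the flip contributes +1; sign now +1
(185/89): 185 mod 89 = 7, so (185/89) = (7/89)
flip (7/89) -> (89/7): both odd, 7 mod 4 = 3, 89 mod 4 = 1, so the flip contributes +1; sign now +1
(89/7): 89 mod 7 = 5, so (89/7) = (5/7)
flip (5/7) -> (7/5): both odd, 5 mod 4 = 1, 7 mod 4 = 3, so the flip contributes +1; sign now +1
(7/5): 7 mod 5 = 2, so (7/5) = (2/5)
factor out 2^1: 2 = 2^1·1; with 5 mod 8 = 5, (2/5) = -1; sign now -1; continue with (1/5)
reached (1/5) = 1, so the symbol is -1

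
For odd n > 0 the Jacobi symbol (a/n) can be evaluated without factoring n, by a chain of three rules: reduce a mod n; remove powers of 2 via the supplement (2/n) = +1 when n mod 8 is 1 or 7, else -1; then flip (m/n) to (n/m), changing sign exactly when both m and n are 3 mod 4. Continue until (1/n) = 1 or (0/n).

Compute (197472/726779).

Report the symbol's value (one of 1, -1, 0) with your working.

197472 = 2^5·6171; (2/726779) = -1 since 726779 mod 8 = 3, so (197472/726779) = (-1)^5·(6171/726779); sign now -1
reciprocity: (6171/726779) = -1·(726779/6171) since 6171 mod 4 = 3, 726779 mod 4 = 3; sign now +1
(726779/6171) = (4772/6171)   [reduce mod 6171]
4772 = 2^2·1193; (2/6171) = -1 since 6171 mod 8 = 3, so (4772/6171) = (-1)^2·(1193/6171); sign now +1
reciprocity: (1193/6171) = +1·(6171/1193) since 1193 mod 4 = 1, 6171 mod 4 = 3; sign now +1
(6171/1193) = (206/1193)   [reduce mod 1193]
206 = 2^1·103; (2/1193) = +1 since 1193 mod 8 = 1, so (206/1193) = (+1)^1·(103/1193); sign now +1
reciprocity: (103/1193) = +1·(1193/103) since 103 mod 4 = 3, 1193 mod 4 = 1; sign now +1
(1193/103) = (60/103)   [reduce mod 103]
60 = 2^2·15; (2/103) = +1 since 103 mod 8 = 7, so (60/103) = (+1)^2·(15/103); sign now +1
reciprocity: (15/103) = -1·(103/15) since 15 mod 4 = 3, 103 mod 4 = 3; sign now -1
(103/15) = (13/15)   [reduce mod 15]
reciprocity: (13/15) = +1·(15/13) since 13 mod 4 = 1, 15 mod 4 = 3; sign now -1
(15/13) = (2/13)   [reduce mod 13]
2 = 2^1·1; (2/13) = -1 since 13 mod 8 = 5, so (2/13) = (-1)^1·(1/13); sign now +1
(1/13) = 1; final value = sign = +1

1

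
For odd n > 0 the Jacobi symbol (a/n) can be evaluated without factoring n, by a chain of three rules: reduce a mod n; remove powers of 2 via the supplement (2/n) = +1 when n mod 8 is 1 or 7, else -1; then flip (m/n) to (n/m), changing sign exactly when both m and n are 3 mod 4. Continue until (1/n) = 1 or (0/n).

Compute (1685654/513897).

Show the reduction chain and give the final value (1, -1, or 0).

(1685654/513897): 1685654 mod 513897 = 143963, so (1685654/513897) = (143963/513897)
flip (143963/513897) -> (513897/143963): both odd, 143963 mod 4 = 3, 513897 mod 4 = 1, so the flip contributes +1; sign now +1
(513897/143963): 513897 mod 143963 = 82008, so (513897/143963) = (82008/143963)
factor out 2^3: 82008 = 2^3·10251; with 143963 mod 8 = 3, (2/143963) = -1; sign now -1; continue with (10251/143963)
flip (10251/143963) -> (143963/10251): both odd, 10251 mod 4 = 3, 143963 mod 4 = 3, so the flip contributes -1; sign now +1
(143963/10251): 143963 mod 10251 = 449, so (143963/10251) = (449/10251)
flip (449/10251) -> (10251/449): both odd, 449 mod 4 = 1, 10251 mod 4 = 3, so the flip contributes +1; sign now +1
(10251/449): 10251 mod 449 = 373, so (10251/449) = (373/449)
flip (373/449) -> (449/373): both odd, 373 mod 4 = 1, 449 mod 4 = 1, so the flip contributes +1; sign now +1
(449/373): 449 mod 373 = 76, so (449/373) = (76/373)
factor out 2^2: 76 = 2^2·19; with 373 mod 8 = 5, (2/373) = -1; sign now +1; continue with (19/373)
flip (19/373) -> (373/19): both odd, 19 mod 4 = 3, 373 mod 4 = 1, so the flip contributes +1; sign now +1
(373/19): 373 mod 19 = 12, so (373/19) = (12/19)
factor out 2^2: 12 = 2^2·3; with 19 mod 8 = 3, (2/19) = -1; sign now +1; continue with (3/19)
flip (3/19) -> (19/3): both odd, 3 mod 4 = 3, 19 mod 4 = 3, so the flip contributes -1; sign now -1
(19/3): 19 mod 3 = 1, so (19/3) = (1/3)
reached (1/3) = 1, so the symbol is -1

-1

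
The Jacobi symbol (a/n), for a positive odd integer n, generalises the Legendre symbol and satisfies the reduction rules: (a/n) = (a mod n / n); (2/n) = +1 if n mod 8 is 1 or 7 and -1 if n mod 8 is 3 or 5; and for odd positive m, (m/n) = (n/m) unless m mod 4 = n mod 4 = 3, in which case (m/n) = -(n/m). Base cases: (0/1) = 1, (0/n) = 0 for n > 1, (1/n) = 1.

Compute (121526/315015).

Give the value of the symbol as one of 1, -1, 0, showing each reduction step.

-1

121526 = 2^1·60763; (2/315015) = +1 since 315015 mod 8 = 7, so (121526/315015) = (+1)^1·(60763/315015); sign now +1
reciprocity: (60763/315015) = -1·(315015/60763) since 60763 mod 4 = 3, 315015 mod 4 = 3; sign now -1
(315015/60763) = (11200/60763)   [reduce mod 60763]
11200 = 2^6·175; (2/60763) = -1 since 60763 mod 8 = 3, so (11200/60763) = (-1)^6·(175/60763); sign now -1
reciprocity: (175/60763) = -1·(60763/175) since 175 mod 4 = 3, 60763 mod 4 = 3; sign now +1
(60763/175) = (38/175)   [reduce mod 175]
38 = 2^1·19; (2/175) = +1 since 175 mod 8 = 7, so (38/175) = (+1)^1·(19/175); sign now +1
reciprocity: (19/175) = -1·(175/19) since 19 mod 4 = 3, 175 mod 4 = 3; sign now -1
(175/19) = (4/19)   [reduce mod 19]
4 = 2^2·1; (2/19) = -1 since 19 mod 8 = 3, so (4/19) = (-1)^2·(1/19); sign now -1
(1/19) = 1; final value = sign = -1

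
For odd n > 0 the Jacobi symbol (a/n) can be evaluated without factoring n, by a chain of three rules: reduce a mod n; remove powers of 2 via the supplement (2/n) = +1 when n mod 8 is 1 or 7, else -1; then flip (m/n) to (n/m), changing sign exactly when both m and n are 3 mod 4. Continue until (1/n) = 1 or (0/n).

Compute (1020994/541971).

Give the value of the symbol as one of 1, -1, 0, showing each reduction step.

(1020994/541971): 1020994 mod 541971 = 479023, so (1020994/541971) = (479023/541971)
flip (479023/541971) -> (541971/479023): both odd, 479023 mod 4 = 3, 541971 mod 4 = 3, so the flip contributes -1; sign now -1
(541971/479023): 541971 mod 479023 = 62948, so (541971/479023) = (62948/479023)
factor out 2^2: 62948 = 2^2·15737; with 479023 mod 8 = 7, (2/479023) = +1; sign now -1; continue with (15737/479023)
flip (15737/479023) -> (479023/15737): both odd, 15737 mod 4 = 1, 479023 mod 4 = 3, so the flip contributes +1; sign now -1
(479023/15737): 479023 mod 15737 = 6913, so (479023/15737) = (6913/15737)
flip (6913/15737) -> (15737/6913): both odd, 6913 mod 4 = 1, 15737 mod 4 = 1, so the flip contributes +1; sign now -1
(15737/6913): 15737 mod 6913 = 1911, so (15737/6913) = (1911/6913)
flip (1911/6913) -> (6913/1911): both odd, 1911 mod 4 = 3, 6913 mod 4 = 1, so the flip contributes +1; sign now -1
(6913/1911): 6913 mod 1911 = 1180, so (6913/1911) = (1180/1911)
factor out 2^2: 1180 = 2^2·295; with 1911 mod 8 = 7, (2/1911) = +1; sign now -1; continue with (295/1911)
flip (295/1911) -> (1911/295): both odd, 295 mod 4 = 3, 1911 mod 4 = 3, so the flip contributes -1; sign now +1
(1911/295): 1911 mod 295 = 141, so (1911/295) = (141/295)
flip (141/295) -> (295/141): both odd, 141 mod 4 = 1, 295 mod 4 = 3, so the flip contributes +1; sign now +1
(295/141): 295 mod 141 = 13, so (295/141) = (13/141)
flip (13/141) -> (141/13): both odd, 13 mod 4 = 1, 141 mod 4 = 1, so the flip contributes +1; sign now +1
(141/13): 141 mod 13 = 11, so (141/13) = (11/13)
flip (11/13) -> (13/11): both odd, 11 mod 4 = 3, 13 mod 4 = 1, so the flip contributes +1; sign now +1
(13/11): 13 mod 11 = 2, so (13/11) = (2/11)
factor out 2^1: 2 = 2^1·1; with 11 mod 8 = 3, (2/11) = -1; sign now -1; continue with (1/11)
reached (1/11) = 1, so the symbol is -1

-1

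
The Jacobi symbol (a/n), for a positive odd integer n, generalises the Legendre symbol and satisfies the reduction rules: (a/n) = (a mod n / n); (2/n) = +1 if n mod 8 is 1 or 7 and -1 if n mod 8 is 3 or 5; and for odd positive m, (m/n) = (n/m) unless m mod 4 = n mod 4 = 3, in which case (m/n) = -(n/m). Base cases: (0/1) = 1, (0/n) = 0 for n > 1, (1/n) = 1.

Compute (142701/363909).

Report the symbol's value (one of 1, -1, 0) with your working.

flip (142701/363909) -> (363909/142701): both odd, 142701 mod 4 = 1, 363909 mod 4 = 1, so the flip contributes +1; sign now +1
(363909/142701): 363909 mod 142701 = 78507, so (363909/142701) = (78507/142701)
flip (78507/142701) -> (142701/78507): both odd, 78507 mod 4 = 3, 142701 mod 4 = 1, so the flip contributes +1; sign now +1
(142701/78507): 142701 mod 78507 = 64194, so (142701/78507) = (64194/78507)
factor out 2^1: 64194 = 2^1·32097; with 78507 mod 8 = 3, (2/78507) = -1; sign now -1; continue with (32097/78507)
flip (32097/78507) -> (78507/32097): both odd, 32097 mod 4 = 1, 78507 mod 4 = 3, so the flip contributes +1; sign now -1
(78507/32097): 78507 mod 32097 = 14313, so (78507/32097) = (14313/32097)
flip (14313/32097) -> (32097/14313): both odd, 14313 mod 4 = 1, 32097 mod 4 = 1, so the flip contributes +1; sign now -1
(32097/14313): 32097 mod 14313 = 3471, so (32097/14313) = (3471/14313)
flip (3471/14313) -> (14313/3471): both odd, 3471 mod 4 = 3, 14313 mod 4 = 1, so the flip contributes +1; sign now -1
(14313/3471): 14313 mod 3471 = 429, so (14313/3471) = (429/3471)
flip (429/3471) -> (3471/429): both odd, 429 mod 4 = 1, 3471 mod 4 = 3, so the flip contributes +1; sign now -1
(3471/429): 3471 mod 429 = 39, so (3471/429) = (39/429)
flip (39/429) -> (429/39): both odd, 39 mod 4 = 3, 429 mod 4 = 1, so the flip contributes +1; sign now -1
(429/39): 429 mod 39 = 0, so (429/39) = (0/39)
reached (0/39); gcd(a, n) > 1, so (0/39) = 0 and the symbol is 0

0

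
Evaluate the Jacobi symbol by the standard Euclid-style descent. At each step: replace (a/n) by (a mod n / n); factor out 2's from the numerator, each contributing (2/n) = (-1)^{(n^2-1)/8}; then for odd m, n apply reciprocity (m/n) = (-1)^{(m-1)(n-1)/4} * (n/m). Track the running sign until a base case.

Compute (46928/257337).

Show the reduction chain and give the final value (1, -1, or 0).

46928 = 2^4·2933; (2/257337) = +1 since 257337 mod 8 = 1, so (46928/257337) = (+1)^4·(2933/257337); sign now +1
reciprocity: (2933/257337) = +1·(257337/2933) since 2933 mod 4 = 1, 257337 mod 4 = 1; sign now +1
(257337/2933) = (2166/2933)   [reduce mod 2933]
2166 = 2^1·1083; (2/2933) = -1 since 2933 mod 8 = 5, so (2166/2933) = (-1)^1·(1083/2933); sign now -1
reciprocity: (1083/2933) = +1·(2933/1083) since 1083 mod 4 = 3, 2933 mod 4 = 1; sign now -1
(2933/1083) = (767/1083)   [reduce mod 1083]
reciprocity: (767/1083) = -1·(1083/767) since 767 mod 4 = 3, 1083 mod 4 = 3; sign now +1
(1083/767) = (316/767)   [reduce mod 767]
316 = 2^2·79; (2/767) = +1 since 767 mod 8 = 7, so (316/767) = (+1)^2·(79/767); sign now +1
reciprocity: (79/767) = -1·(767/79) since 79 mod 4 = 3, 767 mod 4 = 3; sign now -1
(767/79) = (56/79)   [reduce mod 79]
56 = 2^3·7; (2/79) = +1 since 79 mod 8 = 7, so (56/79) = (+1)^3·(7/79); sign now -1
reciprocity: (7/79) = -1·(79/7) since 7 mod 4 = 3, 79 mod 4 = 3; sign now +1
(79/7) = (2/7)   [reduce mod 7]
2 = 2^1·1; (2/7) = +1 since 7 mod 8 = 7, so (2/7) = (+1)^1·(1/7); sign now +1
(1/7) = 1; final value = sign = +1

1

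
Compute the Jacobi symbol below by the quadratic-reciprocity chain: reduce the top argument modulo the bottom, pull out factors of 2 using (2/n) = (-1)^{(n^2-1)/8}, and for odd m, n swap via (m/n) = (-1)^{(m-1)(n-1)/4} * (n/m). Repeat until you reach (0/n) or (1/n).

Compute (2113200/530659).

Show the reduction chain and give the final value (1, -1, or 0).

1

(2113200/530659) = (521223/530659)   [reduce mod 530659]
reciprocity: (521223/530659) = -1·(530659/521223) since 521223 mod 4 = 3, 530659 mod 4 = 3; sign now -1
(530659/521223) = (9436/521223)   [reduce mod 521223]
9436 = 2^2·2359; (2/521223) = +1 since 521223 mod 8 = 7, so (9436/521223) = (+1)^2·(2359/521223); sign now -1
reciprocity: (2359/521223) = -1·(521223/2359) since 2359 mod 4 = 3, 521223 mod 4 = 3; sign now +1
(521223/2359) = (2243/2359)   [reduce mod 2359]
reciprocity: (2243/2359) = -1·(2359/2243) since 2243 mod 4 = 3, 2359 mod 4 = 3; sign now -1
(2359/2243) = (116/2243)   [reduce mod 2243]
116 = 2^2·29; (2/2243) = -1 since 2243 mod 8 = 3, so (116/2243) = (-1)^2·(29/2243); sign now -1
reciprocity: (29/2243) = +1·(2243/29) since 29 mod 4 = 1, 2243 mod 4 = 3; sign now -1
(2243/29) = (10/29)   [reduce mod 29]
10 = 2^1·5; (2/29) = -1 since 29 mod 8 = 5, so (10/29) = (-1)^1·(5/29); sign now +1
reciprocity: (5/29) = +1·(29/5) since 5 mod 4 = 1, 29 mod 4 = 1; sign now +1
(29/5) = (4/5)   [reduce mod 5]
4 = 2^2·1; (2/5) = -1 since 5 mod 8 = 5, so (4/5) = (-1)^2·(1/5); sign now +1
(1/5) = 1; final value = sign = +1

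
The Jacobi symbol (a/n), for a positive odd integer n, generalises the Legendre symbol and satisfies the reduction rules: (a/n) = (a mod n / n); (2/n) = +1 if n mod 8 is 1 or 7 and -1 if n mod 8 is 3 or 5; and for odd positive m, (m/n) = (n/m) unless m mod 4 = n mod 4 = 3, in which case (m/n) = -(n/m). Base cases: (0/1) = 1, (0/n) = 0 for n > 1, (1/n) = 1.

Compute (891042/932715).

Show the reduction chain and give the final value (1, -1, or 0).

0

factor out 2^1: 891042 = 2^1·445521; with 932715 mod 8 = 3, (2/932715) = -1; sign now -1; continue with (445521/932715)
flip (445521/932715) -> (932715/445521): both odd, 445521 mod 4 = 1, 932715 mod 4 = 3, so the flip contributes +1; sign now -1
(932715/445521): 932715 mod 445521 = 41673, so (932715/445521) = (41673/445521)
flip (41673/445521) -> (445521/41673): both odd, 41673 mod 4 = 1, 445521 mod 4 = 1, so the flip contributes +1; sign now -1
(445521/41673): 445521 mod 41673 = 28791, so (445521/41673) = (28791/41673)
flip (28791/41673) -> (41673/28791): both odd, 28791 mod 4 = 3, 41673 mod 4 = 1, so the flip contributes +1; sign now -1
(41673/28791): 41673 mod 28791 = 12882, so (41673/28791) = (12882/28791)
factor out 2^1: 12882 = 2^1·6441; with 28791 mod 8 = 7, (2/28791) = +1; sign now -1; continue with (6441/28791)
flip (6441/28791) -> (28791/6441): both odd, 6441 mod 4 = 1, 28791 mod 4 = 3, so the flip contributes +1; sign now -1
(28791/6441): 28791 mod 6441 = 3027, so (28791/6441) = (3027/6441)
flip (3027/6441) -> (6441/3027): both odd, 3027 mod 4 = 3, 6441 mod 4 = 1, so the flip contributes +1; sign now -1
(6441/3027): 6441 mod 3027 = 387, so (6441/3027) = (387/3027)
flip (387/3027) -> (3027/387): both odd, 387 mod 4 = 3, 3027 mod 4 = 3, so the flip contributes -1; sign now +1
(3027/387): 3027 mod 387 = 318, so (3027/387) = (318/387)
factor out 2^1: 318 = 2^1·159; with 387 mod 8 = 3, (2/387) = -1; sign now -1; continue with (159/387)
flip (159/387) -> (387/159): both odd, 159 mod 4 = 3, 387 mod 4 = 3, so the flip contributes -1; sign now +1
(387/159): 387 mod 159 = 69, so (387/159) = (69/159)
flip (69/159) -> (159/69): both odd, 69 mod 4 = 1, 159 mod 4 = 3, so the flip contributes +1; sign now +1
(159/69): 159 mod 69 = 21, so (159/69) = (21/69)
flip (21/69) -> (69/21): both odd, 21 mod 4 = 1, 69 mod 4 = 1, so the flip contributes +1; sign now +1
(69/21): 69 mod 21 = 6, so (69/21) = (6/21)
factor out 2^1: 6 = 2^1·3; with 21 mod 8 = 5, (2/21) = -1; sign now -1; continue with (3/21)
flip (3/21) -> (21/3): both odd, 3 mod 4 = 3, 21 mod 4 = 1, so the flip contributes +1; sign now -1
(21/3): 21 mod 3 = 0, so (21/3) = (0/3)
reached (0/3); gcd(a, n) > 1, so (0/3) = 0 and the symbol is 0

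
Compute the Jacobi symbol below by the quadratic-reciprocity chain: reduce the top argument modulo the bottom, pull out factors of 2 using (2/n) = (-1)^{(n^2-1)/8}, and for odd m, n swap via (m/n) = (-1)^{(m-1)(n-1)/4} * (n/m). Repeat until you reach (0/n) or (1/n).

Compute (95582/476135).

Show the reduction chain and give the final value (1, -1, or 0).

95582 = 2^1·47791; (2/476135) = +1 since 476135 mod 8 = 7, so (95582/476135) = (+1)^1·(47791/476135); sign now +1
reciprocity: (47791/476135) = -1·(476135/47791) since 47791 mod 4 = 3, 476135 mod 4 = 3; sign now -1
(476135/47791) = (46016/47791)   [reduce mod 47791]
46016 = 2^6·719; (2/47791) = +1 since 47791 mod 8 = 7, so (46016/47791) = (+1)^6·(719/47791); sign now -1
reciprocity: (719/47791) = -1·(47791/719) since 719 mod 4 = 3, 47791 mod 4 = 3; sign now +1
(47791/719) = (337/719)   [reduce mod 719]
reciprocity: (337/719) = +1·(719/337) since 337 mod 4 = 1, 719 mod 4 = 3; sign now +1
(719/337) = (45/337)   [reduce mod 337]
reciprocity: (45/337) = +1·(337/45) since 45 mod 4 = 1, 337 mod 4 = 1; sign now +1
(337/45) = (22/45)   [reduce mod 45]
22 = 2^1·11; (2/45) = -1 since 45 mod 8 = 5, so (22/45) = (-1)^1·(11/45); sign now -1
reciprocity: (11/45) = +1·(45/11) since 11 mod 4 = 3, 45 mod 4 = 1; sign now -1
(45/11) = (1/11)   [reduce mod 11]
(1/11) = 1; final value = sign = -1

-1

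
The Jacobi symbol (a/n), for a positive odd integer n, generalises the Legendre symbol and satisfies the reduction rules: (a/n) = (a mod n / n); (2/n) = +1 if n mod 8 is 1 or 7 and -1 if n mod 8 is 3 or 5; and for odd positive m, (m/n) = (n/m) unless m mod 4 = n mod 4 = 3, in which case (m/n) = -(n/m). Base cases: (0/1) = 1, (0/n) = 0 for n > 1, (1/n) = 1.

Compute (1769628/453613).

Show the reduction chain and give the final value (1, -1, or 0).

(1769628/453613): 1769628 mod 453613 = 408789, so (1769628/453613) = (408789/453613)
flip (408789/453613) -> (453613/408789): both odd, 408789 mod 4 = 1, 453613 mod 4 = 1, so the flip contributes +1; sign now +1
(453613/408789): 453613 mod 408789 = 44824, so (453613/408789) = (44824/408789)
factor out 2^3: 44824 = 2^3·5603; with 408789 mod 8 = 5, (2/408789) = -1; sign now -1; continue with (5603/408789)
flip (5603/408789) -> (408789/5603): both odd, 5603 mod 4 = 3, 408789 mod 4 = 1, so the flip contributes +1; sign now -1
(408789/5603): 408789 mod 5603 = 5373, so (408789/5603) = (5373/5603)
flip (5373/5603) -> (5603/5373): both odd, 5373 mod 4 = 1, 5603 mod 4 = 3, so the flip contributes +1; sign now -1
(5603/5373): 5603 mod 5373 = 230, so (5603/5373) = (230/5373)
factor out 2^1: 230 = 2^1·115; with 5373 mod 8 = 5, (2/5373) = -1; sign now +1; continue with (115/5373)
flip (115/5373) -> (5373/115): both odd, 115 mod 4 = 3, 5373 mod 4 = 1, so the flip contributes +1; sign now +1
(5373/115): 5373 mod 115 = 83, so (5373/115) = (83/115)
flip (83/115) -> (115/83): both odd, 83 mod 4 = 3, 115 mod 4 = 3, so the flip contributes -1; sign now -1
(115/83): 115 mod 83 = 32, so (115/83) = (32/83)
factor out 2^5: 32 = 2^5·1; with 83 mod 8 = 3, (2/83) = -1; sign now +1; continue with (1/83)
reached (1/83) = 1, so the symbol is +1

1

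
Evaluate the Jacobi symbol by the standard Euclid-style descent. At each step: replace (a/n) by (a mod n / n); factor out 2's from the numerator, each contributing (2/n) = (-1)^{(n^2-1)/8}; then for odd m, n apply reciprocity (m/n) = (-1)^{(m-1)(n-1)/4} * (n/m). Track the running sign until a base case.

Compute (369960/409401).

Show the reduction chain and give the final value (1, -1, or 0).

factor out 2^3: 369960 = 2^3·46245; with 409401 mod 8 = 1, (2/409401) = +1; sign now +1; continue with (46245/409401)
flip (46245/409401) -> (409401/46245): both odd, 46245 mod 4 = 1, 409401 mod 4 = 1, so the flip contributes +1; sign now +1
(409401/46245): 409401 mod 46245 = 39441, so (409401/46245) = (39441/46245)
flip (39441/46245) -> (46245/39441): both odd, 39441 mod 4 = 1, 46245 mod 4 = 1, so the flip contributes +1; sign now +1
(46245/39441): 46245 mod 39441 = 6804, so (46245/39441) = (6804/39441)
factor out 2^2: 6804 = 2^2·1701; with 39441 mod 8 = 1, (2/39441) = +1; sign now +1; continue with (1701/39441)
flip (1701/39441) -> (39441/1701): both odd, 1701 mod 4 = 1, 39441 mod 4 = 1, so the flip contributes +1; sign now +1
(39441/1701): 39441 mod 1701 = 318, so (39441/1701) = (318/1701)
factor out 2^1: 318 = 2^1·159; with 1701 mod 8 = 5, (2/1701) = -1; sign now -1; continue with (159/1701)
flip (159/1701) -> (1701/159): both odd, 159 mod 4 = 3, 1701 mod 4 = 1, so the flip contributes +1; sign now -1
(1701/159): 1701 mod 159 = 111, so (1701/159) = (111/159)
flip (111/159) -> (159/111): both odd, 111 mod 4 = 3, 159 mod 4 = 3, so the flip contributes -1; sign now +1
(159/111): 159 mod 111 = 48, so (159/111) = (48/111)
factor out 2^4: 48 = 2^4·3; with 111 mod 8 = 7, (2/111) = +1; sign now +1; continue with (3/111)
flip (3/111) -> (111/3): both odd, 3 mod 4 = 3, 111 mod 4 = 3, so the flip contributes -1; sign now -1
(111/3): 111 mod 3 = 0, so (111/3) = (0/3)
reached (0/3); gcd(a, n) > 1, so (0/3) = 0 and the symbol is 0

0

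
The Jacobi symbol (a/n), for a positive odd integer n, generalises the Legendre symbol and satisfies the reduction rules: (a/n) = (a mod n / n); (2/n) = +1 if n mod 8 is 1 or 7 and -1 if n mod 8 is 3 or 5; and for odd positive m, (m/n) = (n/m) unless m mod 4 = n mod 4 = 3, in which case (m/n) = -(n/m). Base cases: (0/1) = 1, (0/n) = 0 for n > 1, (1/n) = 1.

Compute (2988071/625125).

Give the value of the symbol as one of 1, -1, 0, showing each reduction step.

-1

(2988071/625125) = (487571/625125)   [reduce mod 625125]
reciprocity: (487571/625125) = +1·(625125/487571) since 487571 mod 4 = 3, 625125 mod 4 = 1; sign now +1
(625125/487571) = (137554/487571)   [reduce mod 487571]
137554 = 2^1·68777; (2/487571) = -1 since 487571 mod 8 = 3, so (137554/487571) = (-1)^1·(68777/487571); sign now -1
reciprocity: (68777/487571) = +1·(487571/68777) since 68777 mod 4 = 1, 487571 mod 4 = 3; sign now -1
(487571/68777) = (6132/68777)   [reduce mod 68777]
6132 = 2^2·1533; (2/68777) = +1 since 68777 mod 8 = 1, so (6132/68777) = (+1)^2·(1533/68777); sign now -1
reciprocity: (1533/68777) = +1·(68777/1533) since 1533 mod 4 = 1, 68777 mod 4 = 1; sign now -1
(68777/1533) = (1325/1533)   [reduce mod 1533]
reciprocity: (1325/1533) = +1·(1533/1325) since 1325 mod 4 = 1, 1533 mod 4 = 1; sign now -1
(1533/1325) = (208/1325)   [reduce mod 1325]
208 = 2^4·13; (2/1325) = -1 since 1325 mod 8 = 5, so (208/1325) = (-1)^4·(13/1325); sign now -1
reciprocity: (13/1325) = +1·(1325/13) since 13 mod 4 = 1, 1325 mod 4 = 1; sign now -1
(1325/13) = (12/13)   [reduce mod 13]
12 = 2^2·3; (2/13) = -1 since 13 mod 8 = 5, so (12/13) = (-1)^2·(3/13); sign now -1
reciprocity: (3/13) = +1·(13/3) since 3 mod 4 = 3, 13 mod 4 = 1; sign now -1
(13/3) = (1/3)   [reduce mod 3]
(1/3) = 1; final value = sign = -1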